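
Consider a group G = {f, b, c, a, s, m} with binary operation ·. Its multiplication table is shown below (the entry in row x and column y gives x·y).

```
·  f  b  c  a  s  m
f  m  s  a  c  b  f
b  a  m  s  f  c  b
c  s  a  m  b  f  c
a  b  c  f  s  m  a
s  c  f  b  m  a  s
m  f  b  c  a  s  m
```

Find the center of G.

{m}

An element z is central iff its row equals its column in the table.
For s: s·c = b ≠ f = c·s, so s ∉ Z.
Checking each element this way leaves Z(G) = {m}.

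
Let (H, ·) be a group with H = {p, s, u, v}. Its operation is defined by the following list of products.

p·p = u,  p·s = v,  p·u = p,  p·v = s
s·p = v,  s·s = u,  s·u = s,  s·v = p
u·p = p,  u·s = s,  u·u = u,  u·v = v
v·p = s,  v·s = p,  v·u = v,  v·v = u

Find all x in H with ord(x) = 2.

Identity is u. Compute the order of each non-identity element by repeated multiplication:
  p: p → u  (order 2)
  s: s → u  (order 2)
  v: v → u  (order 2)
Elements of order 2: {p, s, v}.

{p, s, v}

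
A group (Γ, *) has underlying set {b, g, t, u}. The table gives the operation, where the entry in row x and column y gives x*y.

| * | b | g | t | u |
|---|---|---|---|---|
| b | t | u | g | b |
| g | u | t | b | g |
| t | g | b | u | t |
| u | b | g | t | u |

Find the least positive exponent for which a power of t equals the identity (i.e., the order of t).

The identity element is u (its row matches the header).
t^1 = t
t^2 = t*t = u
The first power of t equal to the identity is t^2, so ord(t) = 2.
(Structurally, Γ here is isomorphic to the cyclic group Z_4.)

2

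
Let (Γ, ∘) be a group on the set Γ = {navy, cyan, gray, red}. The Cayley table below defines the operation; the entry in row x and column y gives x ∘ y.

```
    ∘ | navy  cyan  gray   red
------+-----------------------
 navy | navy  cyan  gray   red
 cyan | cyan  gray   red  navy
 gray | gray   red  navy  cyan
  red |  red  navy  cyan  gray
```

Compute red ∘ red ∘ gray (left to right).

red ∘ red = gray
gray ∘ gray = navy
(Structurally, Γ here is isomorphic to the cyclic group Z_4.)

navy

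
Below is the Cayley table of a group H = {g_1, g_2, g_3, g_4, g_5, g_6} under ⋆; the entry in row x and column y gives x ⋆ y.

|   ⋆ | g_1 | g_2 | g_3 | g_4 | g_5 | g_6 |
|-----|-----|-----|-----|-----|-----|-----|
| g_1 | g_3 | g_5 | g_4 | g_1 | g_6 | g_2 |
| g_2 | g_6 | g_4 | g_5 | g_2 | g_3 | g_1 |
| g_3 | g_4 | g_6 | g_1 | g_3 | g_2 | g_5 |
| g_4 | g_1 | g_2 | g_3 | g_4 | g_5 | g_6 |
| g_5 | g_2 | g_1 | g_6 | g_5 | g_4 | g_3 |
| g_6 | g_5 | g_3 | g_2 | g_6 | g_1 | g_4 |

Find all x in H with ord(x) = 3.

Identity is g_4. Compute the order of each non-identity element by repeated multiplication:
  g_1: g_1 → g_3 → g_4  (order 3)
  g_2: g_2 → g_4  (order 2)
  g_3: g_3 → g_1 → g_4  (order 3)
  g_5: g_5 → g_4  (order 2)
  g_6: g_6 → g_4  (order 2)
Elements of order 3: {g_1, g_3}.
(Structurally, H here is isomorphic to the symmetric group S_3.)

{g_1, g_3}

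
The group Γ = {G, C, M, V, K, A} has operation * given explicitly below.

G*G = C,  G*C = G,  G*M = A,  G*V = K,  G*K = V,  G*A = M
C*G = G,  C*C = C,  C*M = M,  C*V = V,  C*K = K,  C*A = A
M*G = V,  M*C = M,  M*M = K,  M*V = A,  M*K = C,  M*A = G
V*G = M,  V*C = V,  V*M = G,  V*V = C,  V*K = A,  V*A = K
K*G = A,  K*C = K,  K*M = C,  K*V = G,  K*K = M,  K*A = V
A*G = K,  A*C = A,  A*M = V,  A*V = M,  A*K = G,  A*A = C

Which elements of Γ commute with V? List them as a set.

{C, V}

Compare row V with column V entry by entry.
K * V = G but V * K = A, so K does not.
Collecting the elements that commute with V: C(V) = {C, V}.
(Structurally, Γ here is isomorphic to the symmetric group S_3.)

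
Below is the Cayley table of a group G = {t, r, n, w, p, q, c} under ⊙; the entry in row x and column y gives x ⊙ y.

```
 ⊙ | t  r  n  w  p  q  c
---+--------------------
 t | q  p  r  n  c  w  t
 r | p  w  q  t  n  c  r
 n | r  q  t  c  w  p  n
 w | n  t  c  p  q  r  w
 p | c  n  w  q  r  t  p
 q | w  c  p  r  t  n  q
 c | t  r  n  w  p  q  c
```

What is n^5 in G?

n^1 = n
n^2 = n ⊙ n = t
n^3 = t ⊙ n = r
n^4 = r ⊙ n = q
n^5 = q ⊙ n = p
(Structurally, G here is isomorphic to the cyclic group Z_7.)

p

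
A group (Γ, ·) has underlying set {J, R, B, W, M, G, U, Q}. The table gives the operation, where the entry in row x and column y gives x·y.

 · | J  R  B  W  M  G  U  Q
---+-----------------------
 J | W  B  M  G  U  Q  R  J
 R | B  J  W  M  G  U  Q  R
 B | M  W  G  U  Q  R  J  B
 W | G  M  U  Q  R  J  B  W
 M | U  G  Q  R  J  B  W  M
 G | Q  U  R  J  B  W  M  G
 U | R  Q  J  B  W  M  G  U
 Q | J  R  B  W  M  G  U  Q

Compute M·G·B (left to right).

M·G = B
B·B = G

G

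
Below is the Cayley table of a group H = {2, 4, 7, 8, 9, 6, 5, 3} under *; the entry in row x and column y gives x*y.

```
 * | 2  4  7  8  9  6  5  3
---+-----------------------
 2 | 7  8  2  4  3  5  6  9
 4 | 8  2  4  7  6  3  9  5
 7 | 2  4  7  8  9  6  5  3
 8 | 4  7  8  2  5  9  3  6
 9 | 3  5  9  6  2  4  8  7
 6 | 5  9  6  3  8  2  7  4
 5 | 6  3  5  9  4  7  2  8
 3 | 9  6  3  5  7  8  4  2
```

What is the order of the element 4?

The identity element is 7 (its row matches the header).
4^1 = 4
4^2 = 4*4 = 2
4^3 = 2*4 = 8
4^4 = 8*4 = 7
The first power of 4 equal to the identity is 4^4, so ord(4) = 4.
(Structurally, H here is isomorphic to the quaternion group Q_8.)

4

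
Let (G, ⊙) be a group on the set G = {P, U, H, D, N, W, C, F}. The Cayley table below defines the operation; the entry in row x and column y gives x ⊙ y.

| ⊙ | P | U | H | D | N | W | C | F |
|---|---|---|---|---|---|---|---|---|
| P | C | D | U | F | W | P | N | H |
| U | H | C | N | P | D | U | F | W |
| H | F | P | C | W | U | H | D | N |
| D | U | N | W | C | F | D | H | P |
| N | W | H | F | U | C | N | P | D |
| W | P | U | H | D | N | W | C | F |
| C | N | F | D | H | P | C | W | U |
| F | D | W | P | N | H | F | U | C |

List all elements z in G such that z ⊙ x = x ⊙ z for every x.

{C, W}

An element z is central iff its row equals its column in the table.
For P: P ⊙ F = H ≠ D = F ⊙ P, so P ∉ Z.
Checking each element this way leaves Z(G) = {C, W}.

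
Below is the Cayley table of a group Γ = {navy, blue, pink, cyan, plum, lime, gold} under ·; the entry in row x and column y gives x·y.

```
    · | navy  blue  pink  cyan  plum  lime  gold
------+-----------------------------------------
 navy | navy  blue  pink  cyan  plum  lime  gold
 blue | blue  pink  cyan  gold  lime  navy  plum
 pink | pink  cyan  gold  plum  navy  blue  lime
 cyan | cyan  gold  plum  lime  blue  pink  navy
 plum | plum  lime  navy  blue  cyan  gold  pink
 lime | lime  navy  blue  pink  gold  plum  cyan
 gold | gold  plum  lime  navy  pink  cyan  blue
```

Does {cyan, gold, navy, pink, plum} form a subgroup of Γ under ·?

No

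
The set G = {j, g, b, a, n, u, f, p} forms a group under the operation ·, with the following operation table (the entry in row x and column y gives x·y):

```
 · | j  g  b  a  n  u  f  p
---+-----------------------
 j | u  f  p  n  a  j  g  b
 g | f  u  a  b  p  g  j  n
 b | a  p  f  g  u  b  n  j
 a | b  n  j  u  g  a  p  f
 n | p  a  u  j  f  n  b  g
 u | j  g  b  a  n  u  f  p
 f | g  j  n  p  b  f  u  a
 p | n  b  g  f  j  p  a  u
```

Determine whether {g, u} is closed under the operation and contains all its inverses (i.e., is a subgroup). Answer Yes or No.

Yes

{g, u} contains the identity u.
Checking products: every product of two elements of {g, u} (read from the table) lies in {g, u}, so the set is closed.
In a finite group, a nonempty closed subset is a subgroup. So {g, u} ≤ G.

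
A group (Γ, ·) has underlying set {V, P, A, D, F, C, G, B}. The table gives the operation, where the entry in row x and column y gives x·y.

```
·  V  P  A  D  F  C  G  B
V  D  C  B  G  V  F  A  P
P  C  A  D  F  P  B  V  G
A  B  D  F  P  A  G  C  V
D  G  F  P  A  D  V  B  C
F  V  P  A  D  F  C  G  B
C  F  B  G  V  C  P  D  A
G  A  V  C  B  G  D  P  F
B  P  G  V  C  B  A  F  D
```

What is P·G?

Read row P, column G: P·G = V.

V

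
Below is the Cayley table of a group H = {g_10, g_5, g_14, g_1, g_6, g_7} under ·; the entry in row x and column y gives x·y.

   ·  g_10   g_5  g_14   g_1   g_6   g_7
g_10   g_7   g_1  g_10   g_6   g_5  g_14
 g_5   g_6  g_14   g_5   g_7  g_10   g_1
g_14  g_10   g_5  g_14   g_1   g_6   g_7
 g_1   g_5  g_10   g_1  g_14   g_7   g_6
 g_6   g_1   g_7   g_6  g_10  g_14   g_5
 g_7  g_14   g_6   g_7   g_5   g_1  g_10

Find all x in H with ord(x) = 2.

{g_1, g_5, g_6}

Identity is g_14. Compute the order of each non-identity element by repeated multiplication:
  g_10: g_10 → g_7 → g_14  (order 3)
  g_5: g_5 → g_14  (order 2)
  g_1: g_1 → g_14  (order 2)
  g_6: g_6 → g_14  (order 2)
  g_7: g_7 → g_10 → g_14  (order 3)
Elements of order 2: {g_1, g_5, g_6}.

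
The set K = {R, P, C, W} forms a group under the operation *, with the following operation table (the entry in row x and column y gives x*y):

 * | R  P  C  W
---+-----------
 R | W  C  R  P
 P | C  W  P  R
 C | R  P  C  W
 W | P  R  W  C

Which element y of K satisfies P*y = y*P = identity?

First locate the identity: row C matches the header, so C is the identity.
Scan row P for C: P*R = C. Hence P^(-1) = R.

R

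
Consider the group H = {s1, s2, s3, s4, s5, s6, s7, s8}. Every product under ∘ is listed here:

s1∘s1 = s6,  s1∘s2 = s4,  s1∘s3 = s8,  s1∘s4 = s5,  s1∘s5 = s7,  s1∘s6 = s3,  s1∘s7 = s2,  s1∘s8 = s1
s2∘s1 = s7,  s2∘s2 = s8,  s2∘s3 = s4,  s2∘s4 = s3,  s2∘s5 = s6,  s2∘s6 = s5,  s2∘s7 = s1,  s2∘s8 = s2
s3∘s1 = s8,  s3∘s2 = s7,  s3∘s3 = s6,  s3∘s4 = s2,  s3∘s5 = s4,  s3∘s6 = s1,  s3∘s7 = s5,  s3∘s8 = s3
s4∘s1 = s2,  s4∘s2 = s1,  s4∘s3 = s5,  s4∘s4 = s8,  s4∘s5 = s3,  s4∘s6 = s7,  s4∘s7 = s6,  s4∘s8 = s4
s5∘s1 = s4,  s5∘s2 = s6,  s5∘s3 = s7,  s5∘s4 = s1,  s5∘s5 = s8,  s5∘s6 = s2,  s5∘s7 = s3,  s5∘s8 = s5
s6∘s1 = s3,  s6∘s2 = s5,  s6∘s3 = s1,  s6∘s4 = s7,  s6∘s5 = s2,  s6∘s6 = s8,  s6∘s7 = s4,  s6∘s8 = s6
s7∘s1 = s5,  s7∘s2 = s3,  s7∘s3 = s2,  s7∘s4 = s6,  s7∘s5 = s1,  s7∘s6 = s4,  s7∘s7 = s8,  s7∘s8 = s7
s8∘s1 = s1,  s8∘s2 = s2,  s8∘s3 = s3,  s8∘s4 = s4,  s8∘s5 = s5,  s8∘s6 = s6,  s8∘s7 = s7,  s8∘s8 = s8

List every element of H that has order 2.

Identity is s8. Compute the order of each non-identity element by repeated multiplication:
  s1: s1 → s6 → s3 → s8  (order 4)
  s2: s2 → s8  (order 2)
  s3: s3 → s6 → s1 → s8  (order 4)
  s4: s4 → s8  (order 2)
  s5: s5 → s8  (order 2)
  s6: s6 → s8  (order 2)
  s7: s7 → s8  (order 2)
Elements of order 2: {s2, s4, s5, s6, s7}.

{s2, s4, s5, s6, s7}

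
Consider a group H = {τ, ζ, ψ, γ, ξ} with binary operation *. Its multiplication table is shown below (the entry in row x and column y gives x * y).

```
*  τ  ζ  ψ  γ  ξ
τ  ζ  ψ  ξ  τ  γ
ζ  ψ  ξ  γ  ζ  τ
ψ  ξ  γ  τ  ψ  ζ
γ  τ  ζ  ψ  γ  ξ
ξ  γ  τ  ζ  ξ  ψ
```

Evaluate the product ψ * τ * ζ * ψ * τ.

ψ * τ = ξ
ξ * ζ = τ
τ * ψ = ξ
ξ * τ = γ

γ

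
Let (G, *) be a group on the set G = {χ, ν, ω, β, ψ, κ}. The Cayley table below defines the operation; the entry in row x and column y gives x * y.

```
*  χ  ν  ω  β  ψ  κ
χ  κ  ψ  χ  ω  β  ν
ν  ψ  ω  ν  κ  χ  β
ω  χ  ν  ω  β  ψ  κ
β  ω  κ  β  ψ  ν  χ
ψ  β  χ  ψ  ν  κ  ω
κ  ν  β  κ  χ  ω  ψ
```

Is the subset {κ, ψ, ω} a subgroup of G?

{κ, ψ, ω} contains the identity ω.
Checking products: every product of two elements of {κ, ψ, ω} (read from the table) lies in {κ, ψ, ω}, so the set is closed.
In a finite group, a nonempty closed subset is a subgroup. So {κ, ψ, ω} ≤ G.
(Structurally, G here is isomorphic to the cyclic group Z_6.)

Yes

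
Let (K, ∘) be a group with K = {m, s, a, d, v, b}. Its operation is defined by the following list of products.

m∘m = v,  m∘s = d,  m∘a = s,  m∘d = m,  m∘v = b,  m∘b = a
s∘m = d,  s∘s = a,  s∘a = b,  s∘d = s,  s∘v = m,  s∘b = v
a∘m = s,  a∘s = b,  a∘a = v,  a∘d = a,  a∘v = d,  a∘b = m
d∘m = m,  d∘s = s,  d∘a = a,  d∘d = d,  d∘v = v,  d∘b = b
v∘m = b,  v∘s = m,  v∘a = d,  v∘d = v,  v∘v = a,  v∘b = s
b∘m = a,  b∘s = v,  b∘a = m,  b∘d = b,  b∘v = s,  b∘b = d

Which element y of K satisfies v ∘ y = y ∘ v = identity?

a

First locate the identity: row d matches the header, so d is the identity.
Scan row v for d: v ∘ a = d. Hence v^(-1) = a.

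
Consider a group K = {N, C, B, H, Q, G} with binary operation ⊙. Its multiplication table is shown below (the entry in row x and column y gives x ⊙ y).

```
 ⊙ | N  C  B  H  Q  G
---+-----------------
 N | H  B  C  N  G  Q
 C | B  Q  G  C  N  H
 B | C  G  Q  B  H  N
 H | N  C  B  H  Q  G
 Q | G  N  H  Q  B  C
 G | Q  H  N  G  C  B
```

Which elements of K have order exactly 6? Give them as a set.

{C, G}

Identity is H. Compute the order of each non-identity element by repeated multiplication:
  N: N → H  (order 2)
  C: C → Q → N → B → G → H  (order 6)
  B: B → Q → H  (order 3)
  Q: Q → B → H  (order 3)
  G: G → B → N → Q → C → H  (order 6)
Elements of order 6: {C, G}.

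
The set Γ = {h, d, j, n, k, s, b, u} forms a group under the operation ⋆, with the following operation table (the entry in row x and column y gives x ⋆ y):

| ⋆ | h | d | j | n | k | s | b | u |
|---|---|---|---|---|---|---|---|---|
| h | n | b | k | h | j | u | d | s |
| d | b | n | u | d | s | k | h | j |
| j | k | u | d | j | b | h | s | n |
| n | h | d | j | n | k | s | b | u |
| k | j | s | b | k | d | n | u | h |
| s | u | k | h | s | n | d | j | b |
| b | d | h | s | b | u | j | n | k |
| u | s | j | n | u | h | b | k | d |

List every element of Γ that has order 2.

{b, d, h}

Identity is n. Compute the order of each non-identity element by repeated multiplication:
  h: h → n  (order 2)
  d: d → n  (order 2)
  j: j → d → u → n  (order 4)
  k: k → d → s → n  (order 4)
  s: s → d → k → n  (order 4)
  b: b → n  (order 2)
  u: u → d → j → n  (order 4)
Elements of order 2: {b, d, h}.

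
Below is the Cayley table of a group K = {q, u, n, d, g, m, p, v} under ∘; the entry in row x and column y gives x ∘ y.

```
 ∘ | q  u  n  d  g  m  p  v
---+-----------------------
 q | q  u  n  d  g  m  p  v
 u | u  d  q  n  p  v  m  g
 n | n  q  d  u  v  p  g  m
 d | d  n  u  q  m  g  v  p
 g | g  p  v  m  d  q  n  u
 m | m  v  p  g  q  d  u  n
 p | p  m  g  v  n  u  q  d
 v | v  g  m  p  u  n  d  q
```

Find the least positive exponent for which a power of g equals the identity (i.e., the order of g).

The identity element is q (its row matches the header).
g^1 = g
g^2 = g ∘ g = d
g^3 = d ∘ g = m
g^4 = m ∘ g = q
The first power of g equal to the identity is g^4, so ord(g) = 4.

4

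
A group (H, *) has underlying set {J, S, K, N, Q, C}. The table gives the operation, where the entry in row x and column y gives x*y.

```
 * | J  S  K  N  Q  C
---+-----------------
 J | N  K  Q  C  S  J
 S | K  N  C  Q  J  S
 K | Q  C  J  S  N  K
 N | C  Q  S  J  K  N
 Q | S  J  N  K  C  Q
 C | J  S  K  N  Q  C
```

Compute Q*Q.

C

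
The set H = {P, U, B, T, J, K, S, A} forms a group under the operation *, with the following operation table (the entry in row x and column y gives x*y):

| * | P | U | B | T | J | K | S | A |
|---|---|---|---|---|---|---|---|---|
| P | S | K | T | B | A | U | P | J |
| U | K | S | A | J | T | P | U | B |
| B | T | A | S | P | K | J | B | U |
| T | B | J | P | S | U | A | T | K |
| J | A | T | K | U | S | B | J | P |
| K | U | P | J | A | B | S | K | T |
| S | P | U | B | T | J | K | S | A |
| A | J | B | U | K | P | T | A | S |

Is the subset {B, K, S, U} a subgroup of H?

No

U*B = A, which is not in {B, K, S, U}.
The subset is not closed under *, so it is not a subgroup.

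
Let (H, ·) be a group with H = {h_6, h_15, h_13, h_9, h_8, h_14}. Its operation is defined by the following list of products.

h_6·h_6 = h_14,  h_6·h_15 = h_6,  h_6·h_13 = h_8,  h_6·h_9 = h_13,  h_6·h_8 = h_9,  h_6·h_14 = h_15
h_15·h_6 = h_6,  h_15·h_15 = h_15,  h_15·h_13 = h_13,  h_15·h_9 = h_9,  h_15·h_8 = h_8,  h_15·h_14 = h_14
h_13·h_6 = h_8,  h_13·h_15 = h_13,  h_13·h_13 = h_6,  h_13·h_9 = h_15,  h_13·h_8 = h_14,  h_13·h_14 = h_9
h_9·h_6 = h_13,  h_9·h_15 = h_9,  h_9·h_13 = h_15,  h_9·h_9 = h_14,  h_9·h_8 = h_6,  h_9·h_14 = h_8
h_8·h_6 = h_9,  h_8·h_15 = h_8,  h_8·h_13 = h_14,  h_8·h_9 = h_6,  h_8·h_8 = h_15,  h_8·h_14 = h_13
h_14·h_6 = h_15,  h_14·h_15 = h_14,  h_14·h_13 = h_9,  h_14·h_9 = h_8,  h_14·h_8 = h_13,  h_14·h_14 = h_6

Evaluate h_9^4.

h_9^1 = h_9
h_9^2 = h_9·h_9 = h_14
h_9^3 = h_14·h_9 = h_8
h_9^4 = h_8·h_9 = h_6
(Structurally, H here is isomorphic to the cyclic group Z_6.)

h_6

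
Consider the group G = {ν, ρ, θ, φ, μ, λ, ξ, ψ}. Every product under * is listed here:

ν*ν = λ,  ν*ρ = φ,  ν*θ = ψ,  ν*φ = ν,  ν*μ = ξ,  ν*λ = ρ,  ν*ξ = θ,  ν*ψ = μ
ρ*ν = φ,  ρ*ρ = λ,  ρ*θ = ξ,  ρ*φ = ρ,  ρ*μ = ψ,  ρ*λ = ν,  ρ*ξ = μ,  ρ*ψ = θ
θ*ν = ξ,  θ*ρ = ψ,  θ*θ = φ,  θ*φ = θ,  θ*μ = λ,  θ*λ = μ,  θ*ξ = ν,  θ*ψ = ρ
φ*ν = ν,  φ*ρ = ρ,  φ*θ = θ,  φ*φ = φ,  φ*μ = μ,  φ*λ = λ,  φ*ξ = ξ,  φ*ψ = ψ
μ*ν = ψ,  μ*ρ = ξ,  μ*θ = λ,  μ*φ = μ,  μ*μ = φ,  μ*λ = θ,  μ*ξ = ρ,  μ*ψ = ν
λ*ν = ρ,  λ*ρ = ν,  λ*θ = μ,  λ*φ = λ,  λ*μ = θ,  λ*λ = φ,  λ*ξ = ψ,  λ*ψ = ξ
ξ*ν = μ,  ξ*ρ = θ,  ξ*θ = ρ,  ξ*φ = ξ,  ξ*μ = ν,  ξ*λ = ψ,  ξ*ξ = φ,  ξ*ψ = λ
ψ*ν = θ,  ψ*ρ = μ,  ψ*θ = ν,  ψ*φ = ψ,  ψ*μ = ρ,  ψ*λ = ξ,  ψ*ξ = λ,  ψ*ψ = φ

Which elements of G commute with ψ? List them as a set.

Compare row ψ with column ψ entry by entry.
λ*ψ = ξ = ψ*λ, so λ commutes with ψ.
ν*ψ = μ but ψ*ν = θ, so ν does not.
Collecting the elements that commute with ψ: C(ψ) = {λ, ξ, φ, ψ}.

{λ, ξ, φ, ψ}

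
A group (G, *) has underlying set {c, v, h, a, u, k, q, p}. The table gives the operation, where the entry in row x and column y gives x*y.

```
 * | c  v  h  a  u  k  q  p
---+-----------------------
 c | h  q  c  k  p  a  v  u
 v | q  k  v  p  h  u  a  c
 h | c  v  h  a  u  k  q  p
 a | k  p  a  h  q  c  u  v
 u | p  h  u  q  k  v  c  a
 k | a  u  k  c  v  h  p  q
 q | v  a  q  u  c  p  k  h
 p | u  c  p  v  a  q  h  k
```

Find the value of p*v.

c

Read row p, column v: p*v = c.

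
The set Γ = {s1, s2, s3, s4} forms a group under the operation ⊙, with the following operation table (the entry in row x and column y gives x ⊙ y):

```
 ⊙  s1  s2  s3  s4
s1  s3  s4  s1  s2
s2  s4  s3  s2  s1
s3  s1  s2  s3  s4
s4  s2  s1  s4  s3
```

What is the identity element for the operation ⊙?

The identity e satisfies e ⊙ x = x for all x, so its row in the table reproduces the column headers.
Row s3 reads: s1, s2, s3, s4 — exactly the header order. So s3 is the identity.

s3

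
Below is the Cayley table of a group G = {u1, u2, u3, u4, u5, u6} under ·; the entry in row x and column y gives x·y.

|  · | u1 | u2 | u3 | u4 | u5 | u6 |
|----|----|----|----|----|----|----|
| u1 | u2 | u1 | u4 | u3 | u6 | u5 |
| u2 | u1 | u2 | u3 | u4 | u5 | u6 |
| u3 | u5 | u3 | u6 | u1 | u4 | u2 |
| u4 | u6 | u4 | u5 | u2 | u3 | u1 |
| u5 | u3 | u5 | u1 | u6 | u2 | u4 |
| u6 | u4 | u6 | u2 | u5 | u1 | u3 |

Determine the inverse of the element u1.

u1

First locate the identity: row u2 matches the header, so u2 is the identity.
Scan row u1 for u2: u1·u1 = u2. Hence u1^(-1) = u1.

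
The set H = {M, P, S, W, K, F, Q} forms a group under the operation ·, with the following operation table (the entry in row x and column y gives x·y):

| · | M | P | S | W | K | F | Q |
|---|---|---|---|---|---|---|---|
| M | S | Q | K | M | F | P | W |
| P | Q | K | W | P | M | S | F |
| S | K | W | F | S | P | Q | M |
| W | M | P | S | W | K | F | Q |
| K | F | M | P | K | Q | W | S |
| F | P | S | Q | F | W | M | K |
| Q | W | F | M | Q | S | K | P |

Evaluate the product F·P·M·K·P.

F·P = S
S·M = K
K·K = Q
Q·P = F
(Structurally, H here is isomorphic to the cyclic group Z_7.)

F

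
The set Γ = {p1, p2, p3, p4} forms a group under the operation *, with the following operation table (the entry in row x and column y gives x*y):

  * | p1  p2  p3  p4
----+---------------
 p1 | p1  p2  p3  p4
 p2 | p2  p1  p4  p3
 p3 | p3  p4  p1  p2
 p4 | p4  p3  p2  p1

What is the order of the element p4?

2

The identity element is p1 (its row matches the header).
p4^1 = p4
p4^2 = p4*p4 = p1
The first power of p4 equal to the identity is p4^2, so ord(p4) = 2.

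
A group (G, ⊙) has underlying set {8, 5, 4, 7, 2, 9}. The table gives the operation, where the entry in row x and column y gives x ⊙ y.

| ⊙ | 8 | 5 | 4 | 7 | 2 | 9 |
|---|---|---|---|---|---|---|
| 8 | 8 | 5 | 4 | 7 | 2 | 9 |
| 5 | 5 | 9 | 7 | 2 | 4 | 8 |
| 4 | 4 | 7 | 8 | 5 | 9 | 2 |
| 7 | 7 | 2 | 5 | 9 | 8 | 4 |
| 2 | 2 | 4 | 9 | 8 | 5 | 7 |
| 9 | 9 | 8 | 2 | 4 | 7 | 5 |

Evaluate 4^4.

8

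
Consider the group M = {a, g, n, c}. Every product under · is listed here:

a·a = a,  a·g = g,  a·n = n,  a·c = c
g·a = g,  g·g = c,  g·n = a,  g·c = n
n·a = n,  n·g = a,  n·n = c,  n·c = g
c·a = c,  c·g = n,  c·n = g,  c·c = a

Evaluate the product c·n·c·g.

a

c·n = g
g·c = n
n·g = a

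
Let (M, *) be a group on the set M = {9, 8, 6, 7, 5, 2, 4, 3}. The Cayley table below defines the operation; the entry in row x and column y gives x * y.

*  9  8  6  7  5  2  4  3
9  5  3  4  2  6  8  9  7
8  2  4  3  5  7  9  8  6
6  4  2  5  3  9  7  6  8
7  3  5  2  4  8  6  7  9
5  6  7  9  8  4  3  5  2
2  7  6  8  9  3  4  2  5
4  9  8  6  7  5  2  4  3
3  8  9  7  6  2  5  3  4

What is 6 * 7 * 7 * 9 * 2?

2

6 * 7 = 3
3 * 7 = 6
6 * 9 = 4
4 * 2 = 2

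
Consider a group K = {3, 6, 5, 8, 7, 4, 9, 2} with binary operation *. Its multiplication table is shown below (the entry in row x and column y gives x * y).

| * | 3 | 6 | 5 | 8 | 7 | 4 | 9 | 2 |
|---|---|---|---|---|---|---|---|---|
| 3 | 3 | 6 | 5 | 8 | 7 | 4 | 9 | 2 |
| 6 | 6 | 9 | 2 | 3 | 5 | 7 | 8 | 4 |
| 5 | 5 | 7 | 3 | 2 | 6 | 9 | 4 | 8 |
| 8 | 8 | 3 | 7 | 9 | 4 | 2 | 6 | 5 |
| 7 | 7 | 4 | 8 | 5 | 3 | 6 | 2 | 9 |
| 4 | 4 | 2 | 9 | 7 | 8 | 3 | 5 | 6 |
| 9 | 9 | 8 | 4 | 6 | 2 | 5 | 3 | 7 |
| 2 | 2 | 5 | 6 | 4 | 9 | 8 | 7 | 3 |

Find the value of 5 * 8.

2

Read row 5, column 8: 5 * 8 = 2.
(Structurally, K here is isomorphic to the dihedral group D_4.)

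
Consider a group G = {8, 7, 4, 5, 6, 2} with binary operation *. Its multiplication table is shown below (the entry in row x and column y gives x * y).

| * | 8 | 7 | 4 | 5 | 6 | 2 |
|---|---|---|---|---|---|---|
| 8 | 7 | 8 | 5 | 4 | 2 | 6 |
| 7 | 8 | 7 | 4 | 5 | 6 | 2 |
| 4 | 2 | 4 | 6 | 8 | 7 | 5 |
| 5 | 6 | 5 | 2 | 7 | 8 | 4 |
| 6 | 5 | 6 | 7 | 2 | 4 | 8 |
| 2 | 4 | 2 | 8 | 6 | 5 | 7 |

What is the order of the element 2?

The identity element is 7 (its row matches the header).
2^1 = 2
2^2 = 2 * 2 = 7
The first power of 2 equal to the identity is 2^2, so ord(2) = 2.
(Structurally, G here is isomorphic to the symmetric group S_3.)

2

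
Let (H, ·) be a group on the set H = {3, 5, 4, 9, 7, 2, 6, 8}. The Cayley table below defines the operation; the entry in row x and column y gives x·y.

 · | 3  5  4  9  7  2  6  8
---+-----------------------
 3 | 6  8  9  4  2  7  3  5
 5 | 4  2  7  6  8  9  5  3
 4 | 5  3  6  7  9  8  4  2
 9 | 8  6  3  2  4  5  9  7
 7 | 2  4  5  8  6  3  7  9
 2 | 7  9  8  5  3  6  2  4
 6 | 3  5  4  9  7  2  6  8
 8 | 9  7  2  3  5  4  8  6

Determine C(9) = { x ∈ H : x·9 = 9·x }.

Compare row 9 with column 9 entry by entry.
5·9 = 6 = 9·5, so 5 commutes with 9.
3·9 = 4 but 9·3 = 8, so 3 does not.
Collecting the elements that commute with 9: C(9) = {2, 5, 6, 9}.

{2, 5, 6, 9}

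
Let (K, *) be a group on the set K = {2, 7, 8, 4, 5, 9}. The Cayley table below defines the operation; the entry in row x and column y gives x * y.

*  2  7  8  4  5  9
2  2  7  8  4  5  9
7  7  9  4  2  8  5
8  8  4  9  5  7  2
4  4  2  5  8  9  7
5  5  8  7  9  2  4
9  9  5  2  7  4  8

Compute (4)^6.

4^1 = 4
4^2 = 4 * 4 = 8
4^3 = 8 * 4 = 5
4^4 = 5 * 4 = 9
4^5 = 9 * 4 = 7
4^6 = 7 * 4 = 2

2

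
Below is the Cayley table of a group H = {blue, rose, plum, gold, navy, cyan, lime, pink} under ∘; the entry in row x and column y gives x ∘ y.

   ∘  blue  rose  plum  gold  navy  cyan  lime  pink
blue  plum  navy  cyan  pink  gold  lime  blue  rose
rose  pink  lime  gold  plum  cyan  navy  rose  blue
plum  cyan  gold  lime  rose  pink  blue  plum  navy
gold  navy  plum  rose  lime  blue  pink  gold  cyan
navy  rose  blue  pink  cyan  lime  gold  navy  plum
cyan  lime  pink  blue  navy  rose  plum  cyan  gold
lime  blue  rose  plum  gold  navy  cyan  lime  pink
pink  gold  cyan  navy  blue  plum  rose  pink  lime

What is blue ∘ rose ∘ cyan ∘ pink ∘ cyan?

blue ∘ rose = navy
navy ∘ cyan = gold
gold ∘ pink = cyan
cyan ∘ cyan = plum

plum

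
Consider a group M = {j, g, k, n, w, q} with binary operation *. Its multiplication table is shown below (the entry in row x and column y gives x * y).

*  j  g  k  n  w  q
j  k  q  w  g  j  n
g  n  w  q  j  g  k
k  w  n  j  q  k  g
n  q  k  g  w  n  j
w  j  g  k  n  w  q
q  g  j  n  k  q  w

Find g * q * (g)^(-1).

n

The identity is w. In row g, the entry w sits in column g, so g^(-1) = g.
g * q = k
k * g = n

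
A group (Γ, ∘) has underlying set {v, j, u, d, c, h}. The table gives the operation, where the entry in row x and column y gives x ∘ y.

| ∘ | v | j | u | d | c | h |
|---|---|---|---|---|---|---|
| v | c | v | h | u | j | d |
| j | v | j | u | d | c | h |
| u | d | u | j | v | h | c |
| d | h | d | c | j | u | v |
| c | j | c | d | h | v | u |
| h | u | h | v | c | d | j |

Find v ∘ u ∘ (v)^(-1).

The identity is j. In row v, the entry j sits in column c, so v^(-1) = c.
v ∘ u = h
h ∘ c = d

d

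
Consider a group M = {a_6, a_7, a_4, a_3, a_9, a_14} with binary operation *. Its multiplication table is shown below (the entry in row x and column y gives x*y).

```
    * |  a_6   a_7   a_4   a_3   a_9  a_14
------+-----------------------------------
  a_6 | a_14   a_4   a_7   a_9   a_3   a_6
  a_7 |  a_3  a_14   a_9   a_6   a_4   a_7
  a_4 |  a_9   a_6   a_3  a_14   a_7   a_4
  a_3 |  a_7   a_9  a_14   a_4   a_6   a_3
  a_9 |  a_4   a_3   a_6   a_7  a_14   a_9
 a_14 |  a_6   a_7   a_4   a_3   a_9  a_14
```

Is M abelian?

a_4*a_9 = a_7 but a_9*a_4 = a_6.
Since a_4 and a_9 do not commute, M is not abelian.

No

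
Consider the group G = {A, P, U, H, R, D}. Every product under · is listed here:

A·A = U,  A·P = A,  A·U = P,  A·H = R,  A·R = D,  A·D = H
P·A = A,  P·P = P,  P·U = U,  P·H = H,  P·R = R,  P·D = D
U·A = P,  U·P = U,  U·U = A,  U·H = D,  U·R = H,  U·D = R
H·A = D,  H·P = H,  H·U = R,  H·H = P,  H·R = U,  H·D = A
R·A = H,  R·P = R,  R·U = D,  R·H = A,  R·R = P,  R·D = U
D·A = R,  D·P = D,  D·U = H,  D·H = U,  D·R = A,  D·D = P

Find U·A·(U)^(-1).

The identity is P. In row U, the entry P sits in column A, so U^(-1) = A.
U·A = P
P·A = A

A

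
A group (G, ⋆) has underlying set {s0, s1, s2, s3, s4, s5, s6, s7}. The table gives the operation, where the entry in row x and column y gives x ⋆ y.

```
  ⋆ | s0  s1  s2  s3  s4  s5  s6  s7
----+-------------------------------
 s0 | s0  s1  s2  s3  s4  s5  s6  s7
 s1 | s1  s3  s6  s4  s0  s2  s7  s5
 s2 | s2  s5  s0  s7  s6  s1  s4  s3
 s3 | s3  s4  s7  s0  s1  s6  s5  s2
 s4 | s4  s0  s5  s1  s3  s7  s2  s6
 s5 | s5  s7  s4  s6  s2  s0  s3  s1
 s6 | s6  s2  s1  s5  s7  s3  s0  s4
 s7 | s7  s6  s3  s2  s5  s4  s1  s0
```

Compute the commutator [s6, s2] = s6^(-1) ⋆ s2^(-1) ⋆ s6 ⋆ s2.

s3

Identity is s0; from the table s6^(-1) = s6 and s2^(-1) = s2.
s6 ⋆ s2 = s1
s1 ⋆ s6 = s7
s7 ⋆ s2 = s3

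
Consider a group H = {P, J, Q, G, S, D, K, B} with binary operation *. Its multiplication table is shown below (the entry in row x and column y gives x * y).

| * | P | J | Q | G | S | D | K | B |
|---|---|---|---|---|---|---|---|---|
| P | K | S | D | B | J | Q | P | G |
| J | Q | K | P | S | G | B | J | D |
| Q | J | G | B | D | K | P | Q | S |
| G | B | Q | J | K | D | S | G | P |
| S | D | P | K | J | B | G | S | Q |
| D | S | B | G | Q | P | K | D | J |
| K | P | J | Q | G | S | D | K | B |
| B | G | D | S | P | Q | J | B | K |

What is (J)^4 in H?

J^1 = J
J^2 = J * J = K
J^3 = K * J = J
J^4 = J * J = K

K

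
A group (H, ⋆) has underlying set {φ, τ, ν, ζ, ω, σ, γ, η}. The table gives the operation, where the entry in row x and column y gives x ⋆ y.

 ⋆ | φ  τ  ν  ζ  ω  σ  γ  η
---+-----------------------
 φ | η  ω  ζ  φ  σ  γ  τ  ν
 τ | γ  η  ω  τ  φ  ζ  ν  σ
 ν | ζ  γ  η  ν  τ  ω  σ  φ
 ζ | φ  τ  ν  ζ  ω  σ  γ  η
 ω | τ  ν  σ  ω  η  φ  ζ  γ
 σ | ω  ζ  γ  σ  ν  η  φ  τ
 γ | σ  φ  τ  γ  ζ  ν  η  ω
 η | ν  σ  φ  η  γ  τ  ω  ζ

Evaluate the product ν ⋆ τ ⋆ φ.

σ

ν ⋆ τ = γ
γ ⋆ φ = σ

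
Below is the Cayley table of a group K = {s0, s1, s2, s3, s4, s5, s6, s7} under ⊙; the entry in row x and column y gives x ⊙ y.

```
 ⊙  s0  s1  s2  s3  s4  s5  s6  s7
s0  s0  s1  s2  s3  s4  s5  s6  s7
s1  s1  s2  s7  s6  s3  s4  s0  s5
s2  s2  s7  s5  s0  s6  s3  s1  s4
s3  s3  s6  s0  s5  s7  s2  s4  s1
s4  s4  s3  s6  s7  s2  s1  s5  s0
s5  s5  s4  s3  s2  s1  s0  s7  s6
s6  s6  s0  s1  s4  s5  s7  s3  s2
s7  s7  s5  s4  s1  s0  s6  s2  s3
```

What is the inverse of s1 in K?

s6

First locate the identity: row s0 matches the header, so s0 is the identity.
Scan row s1 for s0: s1 ⊙ s6 = s0. Hence s1^(-1) = s6.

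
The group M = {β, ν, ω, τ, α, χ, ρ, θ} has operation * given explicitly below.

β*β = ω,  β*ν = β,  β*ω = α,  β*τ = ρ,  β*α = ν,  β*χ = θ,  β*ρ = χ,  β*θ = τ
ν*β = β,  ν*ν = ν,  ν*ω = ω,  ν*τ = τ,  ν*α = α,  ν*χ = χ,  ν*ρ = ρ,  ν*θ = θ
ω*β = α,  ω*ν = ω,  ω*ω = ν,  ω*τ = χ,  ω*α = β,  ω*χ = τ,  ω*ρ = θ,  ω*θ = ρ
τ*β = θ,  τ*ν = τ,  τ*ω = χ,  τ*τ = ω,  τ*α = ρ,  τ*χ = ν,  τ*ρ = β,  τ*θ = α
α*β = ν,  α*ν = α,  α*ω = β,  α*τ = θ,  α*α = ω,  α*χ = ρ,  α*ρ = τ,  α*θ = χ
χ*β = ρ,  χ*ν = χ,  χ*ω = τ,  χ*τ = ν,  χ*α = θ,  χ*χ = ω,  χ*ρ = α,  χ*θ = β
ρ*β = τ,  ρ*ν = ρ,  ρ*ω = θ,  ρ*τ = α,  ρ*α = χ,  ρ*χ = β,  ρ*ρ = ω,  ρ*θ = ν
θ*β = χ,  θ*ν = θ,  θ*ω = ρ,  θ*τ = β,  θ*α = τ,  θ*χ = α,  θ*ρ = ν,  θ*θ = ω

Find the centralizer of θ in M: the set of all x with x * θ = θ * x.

{θ, ν, ρ, ω}

Compare row θ with column θ entry by entry.
ω * θ = ρ = θ * ω, so ω commutes with θ.
τ * θ = α but θ * τ = β, so τ does not.
Collecting the elements that commute with θ: C(θ) = {θ, ν, ρ, ω}.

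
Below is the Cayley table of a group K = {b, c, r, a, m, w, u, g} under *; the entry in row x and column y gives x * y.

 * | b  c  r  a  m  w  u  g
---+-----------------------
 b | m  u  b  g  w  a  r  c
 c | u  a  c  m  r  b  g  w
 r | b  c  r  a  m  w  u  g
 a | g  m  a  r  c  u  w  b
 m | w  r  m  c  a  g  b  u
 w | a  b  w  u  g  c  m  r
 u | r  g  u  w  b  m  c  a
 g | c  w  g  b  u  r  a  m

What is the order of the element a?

The identity element is r (its row matches the header).
a^1 = a
a^2 = a * a = r
The first power of a equal to the identity is a^2, so ord(a) = 2.

2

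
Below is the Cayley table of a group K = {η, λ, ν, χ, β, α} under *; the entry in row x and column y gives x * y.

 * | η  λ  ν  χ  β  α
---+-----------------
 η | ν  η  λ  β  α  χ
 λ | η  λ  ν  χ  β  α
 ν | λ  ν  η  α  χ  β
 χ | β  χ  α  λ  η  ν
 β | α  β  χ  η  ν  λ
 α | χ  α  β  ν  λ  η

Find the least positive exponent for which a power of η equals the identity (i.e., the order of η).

3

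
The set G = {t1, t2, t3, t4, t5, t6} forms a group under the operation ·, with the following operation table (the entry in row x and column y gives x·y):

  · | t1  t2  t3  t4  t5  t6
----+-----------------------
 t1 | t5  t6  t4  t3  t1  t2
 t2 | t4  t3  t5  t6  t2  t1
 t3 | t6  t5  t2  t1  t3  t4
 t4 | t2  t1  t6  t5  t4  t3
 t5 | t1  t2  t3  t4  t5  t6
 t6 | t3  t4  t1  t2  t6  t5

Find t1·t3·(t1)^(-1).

The identity is t5. In row t1, the entry t5 sits in column t1, so t1^(-1) = t1.
t1·t3 = t4
t4·t1 = t2

t2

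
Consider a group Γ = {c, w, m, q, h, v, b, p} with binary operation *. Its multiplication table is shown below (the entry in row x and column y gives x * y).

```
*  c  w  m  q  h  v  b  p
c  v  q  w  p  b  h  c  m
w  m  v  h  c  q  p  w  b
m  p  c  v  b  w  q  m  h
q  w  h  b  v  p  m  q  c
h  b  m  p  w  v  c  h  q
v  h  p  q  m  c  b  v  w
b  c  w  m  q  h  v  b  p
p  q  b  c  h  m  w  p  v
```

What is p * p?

Read row p, column p: p * p = v.

v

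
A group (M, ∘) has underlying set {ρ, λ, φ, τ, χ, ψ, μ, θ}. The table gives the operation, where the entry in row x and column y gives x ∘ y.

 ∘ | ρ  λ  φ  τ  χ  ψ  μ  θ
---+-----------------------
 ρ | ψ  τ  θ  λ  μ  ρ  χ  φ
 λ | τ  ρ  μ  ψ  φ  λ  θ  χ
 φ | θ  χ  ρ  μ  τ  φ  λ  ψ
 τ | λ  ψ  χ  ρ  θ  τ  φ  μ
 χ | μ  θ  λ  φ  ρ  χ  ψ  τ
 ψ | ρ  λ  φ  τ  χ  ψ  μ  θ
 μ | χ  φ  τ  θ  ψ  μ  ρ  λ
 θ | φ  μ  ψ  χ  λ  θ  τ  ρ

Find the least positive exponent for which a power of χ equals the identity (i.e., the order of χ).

4

The identity element is ψ (its row matches the header).
χ^1 = χ
χ^2 = χ ∘ χ = ρ
χ^3 = ρ ∘ χ = μ
χ^4 = μ ∘ χ = ψ
The first power of χ equal to the identity is χ^4, so ord(χ) = 4.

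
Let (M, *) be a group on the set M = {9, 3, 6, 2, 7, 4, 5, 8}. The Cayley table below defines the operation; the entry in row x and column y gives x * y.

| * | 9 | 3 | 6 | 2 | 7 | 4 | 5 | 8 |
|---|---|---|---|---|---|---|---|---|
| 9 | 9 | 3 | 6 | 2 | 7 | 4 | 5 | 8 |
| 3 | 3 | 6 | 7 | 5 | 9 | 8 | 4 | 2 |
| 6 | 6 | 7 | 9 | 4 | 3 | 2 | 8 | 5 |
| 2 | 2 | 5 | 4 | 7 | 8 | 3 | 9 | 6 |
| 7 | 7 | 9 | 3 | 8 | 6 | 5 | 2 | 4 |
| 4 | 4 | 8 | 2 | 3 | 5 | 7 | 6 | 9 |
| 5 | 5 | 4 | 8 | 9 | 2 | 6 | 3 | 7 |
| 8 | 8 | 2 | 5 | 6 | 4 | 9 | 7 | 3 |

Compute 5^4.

5^1 = 5
5^2 = 5 * 5 = 3
5^3 = 3 * 5 = 4
5^4 = 4 * 5 = 6
(Structurally, M here is isomorphic to the cyclic group Z_8.)

6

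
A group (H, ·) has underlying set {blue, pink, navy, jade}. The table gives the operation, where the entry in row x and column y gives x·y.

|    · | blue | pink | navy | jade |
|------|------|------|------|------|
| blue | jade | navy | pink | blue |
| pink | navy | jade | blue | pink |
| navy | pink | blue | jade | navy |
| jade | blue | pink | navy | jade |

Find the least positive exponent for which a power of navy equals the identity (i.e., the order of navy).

2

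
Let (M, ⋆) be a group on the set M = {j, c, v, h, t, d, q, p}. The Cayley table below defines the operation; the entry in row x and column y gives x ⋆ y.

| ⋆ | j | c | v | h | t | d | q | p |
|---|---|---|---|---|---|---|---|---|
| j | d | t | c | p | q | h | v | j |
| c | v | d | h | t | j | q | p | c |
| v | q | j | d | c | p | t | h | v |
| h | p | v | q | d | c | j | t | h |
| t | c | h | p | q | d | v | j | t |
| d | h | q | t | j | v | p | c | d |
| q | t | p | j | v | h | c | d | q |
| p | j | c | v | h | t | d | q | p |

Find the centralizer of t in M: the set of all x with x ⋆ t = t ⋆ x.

Compare row t with column t entry by entry.
v ⋆ t = p = t ⋆ v, so v commutes with t.
q ⋆ t = h but t ⋆ q = j, so q does not.
Collecting the elements that commute with t: C(t) = {d, p, t, v}.
(Structurally, M here is isomorphic to the quaternion group Q_8.)

{d, p, t, v}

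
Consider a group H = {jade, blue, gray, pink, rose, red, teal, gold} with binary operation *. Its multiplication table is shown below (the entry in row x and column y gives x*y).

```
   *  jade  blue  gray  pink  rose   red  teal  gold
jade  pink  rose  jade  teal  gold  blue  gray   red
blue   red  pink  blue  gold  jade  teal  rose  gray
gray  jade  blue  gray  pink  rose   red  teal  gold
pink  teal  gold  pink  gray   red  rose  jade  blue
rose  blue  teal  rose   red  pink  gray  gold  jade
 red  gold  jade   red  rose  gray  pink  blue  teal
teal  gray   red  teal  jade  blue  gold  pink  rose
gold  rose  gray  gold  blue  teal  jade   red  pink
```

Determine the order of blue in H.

The identity element is gray (its row matches the header).
blue^1 = blue
blue^2 = blue*blue = pink
blue^3 = pink*blue = gold
blue^4 = gold*blue = gray
The first power of blue equal to the identity is blue^4, so ord(blue) = 4.
(Structurally, H here is isomorphic to the quaternion group Q_8.)

4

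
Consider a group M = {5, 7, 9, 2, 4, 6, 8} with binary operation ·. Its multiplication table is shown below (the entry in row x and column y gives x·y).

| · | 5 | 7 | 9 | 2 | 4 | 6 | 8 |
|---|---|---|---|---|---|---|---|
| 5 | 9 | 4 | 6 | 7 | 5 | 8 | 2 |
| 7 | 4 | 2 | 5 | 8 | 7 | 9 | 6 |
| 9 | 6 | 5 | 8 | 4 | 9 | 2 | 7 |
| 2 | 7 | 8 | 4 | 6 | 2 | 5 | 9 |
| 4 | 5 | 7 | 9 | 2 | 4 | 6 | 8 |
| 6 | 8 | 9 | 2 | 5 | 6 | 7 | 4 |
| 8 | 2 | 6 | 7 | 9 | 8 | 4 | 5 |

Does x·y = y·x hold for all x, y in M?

Yes

Check whether the table is symmetric across its main diagonal.
Every entry (row x, col y) equals the entry (row y, col x), so M is abelian.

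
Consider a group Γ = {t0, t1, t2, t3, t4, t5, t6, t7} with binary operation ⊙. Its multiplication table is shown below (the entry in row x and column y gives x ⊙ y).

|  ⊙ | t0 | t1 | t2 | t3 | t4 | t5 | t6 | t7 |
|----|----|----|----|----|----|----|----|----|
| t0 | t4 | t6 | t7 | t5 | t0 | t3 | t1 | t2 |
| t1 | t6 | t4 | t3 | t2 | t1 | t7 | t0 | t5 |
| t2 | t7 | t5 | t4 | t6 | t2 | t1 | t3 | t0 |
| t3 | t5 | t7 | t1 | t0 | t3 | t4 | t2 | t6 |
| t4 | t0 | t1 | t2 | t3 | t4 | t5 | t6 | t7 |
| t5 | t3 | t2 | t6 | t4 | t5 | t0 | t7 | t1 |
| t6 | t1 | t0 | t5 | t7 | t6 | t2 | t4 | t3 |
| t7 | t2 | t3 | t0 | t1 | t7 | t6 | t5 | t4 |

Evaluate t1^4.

t1^1 = t1
t1^2 = t1 ⊙ t1 = t4
t1^3 = t4 ⊙ t1 = t1
t1^4 = t1 ⊙ t1 = t4

t4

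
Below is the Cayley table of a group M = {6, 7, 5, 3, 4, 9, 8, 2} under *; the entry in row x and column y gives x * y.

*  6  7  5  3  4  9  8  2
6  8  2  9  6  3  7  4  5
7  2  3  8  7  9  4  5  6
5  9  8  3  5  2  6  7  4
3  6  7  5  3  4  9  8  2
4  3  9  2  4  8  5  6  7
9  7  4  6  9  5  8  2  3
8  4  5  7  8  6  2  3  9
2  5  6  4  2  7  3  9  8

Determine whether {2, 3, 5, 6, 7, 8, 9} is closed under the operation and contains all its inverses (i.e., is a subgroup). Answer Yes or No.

6 * 8 = 4, which is not in {2, 3, 5, 6, 7, 8, 9}.
The subset is not closed under *, so it is not a subgroup.

No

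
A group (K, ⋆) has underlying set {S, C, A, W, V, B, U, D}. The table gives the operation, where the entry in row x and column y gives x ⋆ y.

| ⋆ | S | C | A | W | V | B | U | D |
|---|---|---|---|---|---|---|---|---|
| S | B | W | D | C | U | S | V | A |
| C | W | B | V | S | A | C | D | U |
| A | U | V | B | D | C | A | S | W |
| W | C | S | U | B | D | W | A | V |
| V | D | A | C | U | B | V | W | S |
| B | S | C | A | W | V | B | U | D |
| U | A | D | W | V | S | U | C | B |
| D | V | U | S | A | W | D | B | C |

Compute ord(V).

2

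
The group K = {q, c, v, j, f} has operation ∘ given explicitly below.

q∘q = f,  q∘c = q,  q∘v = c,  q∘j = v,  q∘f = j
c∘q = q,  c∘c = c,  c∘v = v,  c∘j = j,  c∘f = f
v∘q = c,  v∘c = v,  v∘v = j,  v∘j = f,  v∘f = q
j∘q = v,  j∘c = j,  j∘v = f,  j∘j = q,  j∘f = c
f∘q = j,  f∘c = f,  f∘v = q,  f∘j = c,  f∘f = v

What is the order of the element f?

The identity element is c (its row matches the header).
f^1 = f
f^2 = f ∘ f = v
f^3 = v ∘ f = q
f^4 = q ∘ f = j
f^5 = j ∘ f = c
The first power of f equal to the identity is f^5, so ord(f) = 5.

5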